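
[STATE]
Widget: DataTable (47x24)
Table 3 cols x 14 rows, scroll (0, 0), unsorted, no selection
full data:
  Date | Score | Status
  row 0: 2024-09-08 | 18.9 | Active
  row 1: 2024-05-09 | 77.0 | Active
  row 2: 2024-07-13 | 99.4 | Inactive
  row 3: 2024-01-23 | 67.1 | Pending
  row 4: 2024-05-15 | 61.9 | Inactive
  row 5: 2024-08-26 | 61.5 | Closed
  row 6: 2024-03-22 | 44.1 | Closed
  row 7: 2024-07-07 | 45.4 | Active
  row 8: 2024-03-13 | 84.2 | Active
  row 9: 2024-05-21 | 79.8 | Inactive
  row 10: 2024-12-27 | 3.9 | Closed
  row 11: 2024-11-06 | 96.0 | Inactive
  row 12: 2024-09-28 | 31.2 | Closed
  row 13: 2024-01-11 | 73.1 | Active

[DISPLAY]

Date      │Score│Status                        
──────────┼─────┼────────                      
2024-09-08│18.9 │Active                        
2024-05-09│77.0 │Active                        
2024-07-13│99.4 │Inactive                      
2024-01-23│67.1 │Pending                       
2024-05-15│61.9 │Inactive                      
2024-08-26│61.5 │Closed                        
2024-03-22│44.1 │Closed                        
2024-07-07│45.4 │Active                        
2024-03-13│84.2 │Active                        
2024-05-21│79.8 │Inactive                      
2024-12-27│3.9  │Closed                        
2024-11-06│96.0 │Inactive                      
2024-09-28│31.2 │Closed                        
2024-01-11│73.1 │Active                        
                                               
                                               
                                               
                                               
                                               
                                               
                                               
                                               


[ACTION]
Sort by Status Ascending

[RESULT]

Date      │Score│Status ▲                      
──────────┼─────┼────────                      
2024-09-08│18.9 │Active                        
2024-05-09│77.0 │Active                        
2024-07-07│45.4 │Active                        
2024-03-13│84.2 │Active                        
2024-01-11│73.1 │Active                        
2024-08-26│61.5 │Closed                        
2024-03-22│44.1 │Closed                        
2024-12-27│3.9  │Closed                        
2024-09-28│31.2 │Closed                        
2024-07-13│99.4 │Inactive                      
2024-05-15│61.9 │Inactive                      
2024-05-21│79.8 │Inactive                      
2024-11-06│96.0 │Inactive                      
2024-01-23│67.1 │Pending                       
                                               
                                               
                                               
                                               
                                               
                                               
                                               
                                               


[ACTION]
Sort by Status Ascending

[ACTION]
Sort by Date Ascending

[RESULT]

Date     ▲│Score│Status                        
──────────┼─────┼────────                      
2024-01-11│73.1 │Active                        
2024-01-23│67.1 │Pending                       
2024-03-13│84.2 │Active                        
2024-03-22│44.1 │Closed                        
2024-05-09│77.0 │Active                        
2024-05-15│61.9 │Inactive                      
2024-05-21│79.8 │Inactive                      
2024-07-07│45.4 │Active                        
2024-07-13│99.4 │Inactive                      
2024-08-26│61.5 │Closed                        
2024-09-08│18.9 │Active                        
2024-09-28│31.2 │Closed                        
2024-11-06│96.0 │Inactive                      
2024-12-27│3.9  │Closed                        
                                               
                                               
                                               
                                               
                                               
                                               
                                               
                                               


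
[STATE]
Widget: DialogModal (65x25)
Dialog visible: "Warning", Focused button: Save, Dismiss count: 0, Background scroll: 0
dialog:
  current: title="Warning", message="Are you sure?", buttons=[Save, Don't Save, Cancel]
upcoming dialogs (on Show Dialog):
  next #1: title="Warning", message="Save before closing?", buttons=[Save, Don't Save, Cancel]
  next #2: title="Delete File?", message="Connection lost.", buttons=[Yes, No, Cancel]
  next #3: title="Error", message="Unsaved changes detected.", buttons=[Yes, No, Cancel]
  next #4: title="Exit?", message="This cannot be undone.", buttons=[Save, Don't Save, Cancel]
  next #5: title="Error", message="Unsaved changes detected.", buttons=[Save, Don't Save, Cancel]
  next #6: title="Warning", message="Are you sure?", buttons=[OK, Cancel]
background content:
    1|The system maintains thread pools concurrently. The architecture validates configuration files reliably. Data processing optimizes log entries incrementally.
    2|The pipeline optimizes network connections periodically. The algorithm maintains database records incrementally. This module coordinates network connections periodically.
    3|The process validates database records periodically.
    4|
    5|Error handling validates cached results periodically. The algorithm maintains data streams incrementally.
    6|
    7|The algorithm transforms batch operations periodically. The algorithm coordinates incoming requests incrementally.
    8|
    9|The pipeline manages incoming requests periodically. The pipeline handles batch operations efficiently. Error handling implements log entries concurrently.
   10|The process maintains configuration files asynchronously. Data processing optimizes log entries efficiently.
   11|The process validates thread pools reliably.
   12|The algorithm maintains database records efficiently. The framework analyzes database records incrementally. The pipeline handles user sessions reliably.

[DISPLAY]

The system maintains thread pools concurrently. The architecture 
The pipeline optimizes network connections periodically. The algo
The process validates database records periodically.             
                                                                 
Error handling validates cached results periodically. The algorit
                                                                 
The algorithm transforms batch operations periodically. The algor
                                                                 
The pipeline manages incoming requests periodically. The pipeline
The process maintains configuration files asynchronously. Data pr
The process vali┌──────────────────────────────┐                 
The algorithm ma│           Warning            │ntly. The framewo
                │        Are you sure?         │                 
                │ [Save]  Don't Save   Cancel  │                 
                └──────────────────────────────┘                 
                                                                 
                                                                 
                                                                 
                                                                 
                                                                 
                                                                 
                                                                 
                                                                 
                                                                 
                                                                 


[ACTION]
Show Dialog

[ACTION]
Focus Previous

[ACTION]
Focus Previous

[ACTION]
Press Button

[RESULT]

The system maintains thread pools concurrently. The architecture 
The pipeline optimizes network connections periodically. The algo
The process validates database records periodically.             
                                                                 
Error handling validates cached results periodically. The algorit
                                                                 
The algorithm transforms batch operations periodically. The algor
                                                                 
The pipeline manages incoming requests periodically. The pipeline
The process maintains configuration files asynchronously. Data pr
The process validates thread pools reliably.                     
The algorithm maintains database records efficiently. The framewo
                                                                 
                                                                 
                                                                 
                                                                 
                                                                 
                                                                 
                                                                 
                                                                 
                                                                 
                                                                 
                                                                 
                                                                 
                                                                 


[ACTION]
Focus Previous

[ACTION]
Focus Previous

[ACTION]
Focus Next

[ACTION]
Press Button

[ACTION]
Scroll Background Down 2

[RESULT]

The process validates database records periodically.             
                                                                 
Error handling validates cached results periodically. The algorit
                                                                 
The algorithm transforms batch operations periodically. The algor
                                                                 
The pipeline manages incoming requests periodically. The pipeline
The process maintains configuration files asynchronously. Data pr
The process validates thread pools reliably.                     
The algorithm maintains database records efficiently. The framewo
                                                                 
                                                                 
                                                                 
                                                                 
                                                                 
                                                                 
                                                                 
                                                                 
                                                                 
                                                                 
                                                                 
                                                                 
                                                                 
                                                                 
                                                                 


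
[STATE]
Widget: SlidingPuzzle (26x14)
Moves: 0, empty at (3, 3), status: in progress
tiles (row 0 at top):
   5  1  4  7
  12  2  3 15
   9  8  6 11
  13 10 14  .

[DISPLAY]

┌────┬────┬────┬────┐     
│  5 │  1 │  4 │  7 │     
├────┼────┼────┼────┤     
│ 12 │  2 │  3 │ 15 │     
├────┼────┼────┼────┤     
│  9 │  8 │  6 │ 11 │     
├────┼────┼────┼────┤     
│ 13 │ 10 │ 14 │    │     
└────┴────┴────┴────┘     
Moves: 0                  
                          
                          
                          
                          


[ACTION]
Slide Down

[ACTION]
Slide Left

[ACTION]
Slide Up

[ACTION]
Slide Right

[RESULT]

┌────┬────┬────┬────┐     
│  5 │  1 │  4 │  7 │     
├────┼────┼────┼────┤     
│ 12 │  2 │  3 │ 15 │     
├────┼────┼────┼────┤     
│  9 │  8 │  6 │ 11 │     
├────┼────┼────┼────┤     
│ 13 │ 10 │    │ 14 │     
└────┴────┴────┴────┘     
Moves: 3                  
                          
                          
                          
                          


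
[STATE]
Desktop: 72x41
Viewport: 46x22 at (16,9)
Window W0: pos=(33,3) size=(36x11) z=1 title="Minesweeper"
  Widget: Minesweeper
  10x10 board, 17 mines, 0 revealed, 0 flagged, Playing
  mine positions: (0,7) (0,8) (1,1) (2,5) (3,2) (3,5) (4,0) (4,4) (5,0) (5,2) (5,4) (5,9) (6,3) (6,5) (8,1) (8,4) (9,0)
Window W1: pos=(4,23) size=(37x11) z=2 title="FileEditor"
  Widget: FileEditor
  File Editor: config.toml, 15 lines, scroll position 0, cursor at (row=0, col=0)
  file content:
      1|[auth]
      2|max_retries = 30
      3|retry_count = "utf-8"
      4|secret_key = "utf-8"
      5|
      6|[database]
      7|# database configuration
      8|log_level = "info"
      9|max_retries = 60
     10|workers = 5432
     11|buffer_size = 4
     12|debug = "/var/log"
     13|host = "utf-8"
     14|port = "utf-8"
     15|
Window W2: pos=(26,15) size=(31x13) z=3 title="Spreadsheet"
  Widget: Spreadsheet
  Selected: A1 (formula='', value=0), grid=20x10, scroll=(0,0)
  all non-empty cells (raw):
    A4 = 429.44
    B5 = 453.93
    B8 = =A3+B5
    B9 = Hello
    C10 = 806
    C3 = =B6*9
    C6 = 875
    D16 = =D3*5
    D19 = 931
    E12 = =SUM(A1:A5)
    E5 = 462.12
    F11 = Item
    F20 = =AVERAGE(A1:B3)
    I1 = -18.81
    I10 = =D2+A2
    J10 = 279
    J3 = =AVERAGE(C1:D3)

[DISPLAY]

                 ┃■■■■■■■■■■                  
                 ┃■■■■■■■■■■                  
                 ┃■■■■■■■■■■                  
                 ┃■■■■■■■■■■                  
                 ┗━━━━━━━━━━━━━━━━━━━━━━━━━━━━
                                              
          ┏━━━━━━━━━━━━━━━━━━━━━━━━━━━━━┓     
          ┃ Spreadsheet                 ┃     
          ┠─────────────────────────────┨     
          ┃A1:                          ┃     
          ┃       A       B       C     ┃     
          ┃-----------------------------┃     
          ┃  1      [0]       0       0 ┃     
          ┃  2        0       0       0 ┃     
━━━━━━━━━━┃  3        0       0       0 ┃     
          ┃  4   429.44       0       0 ┃     
──────────┃  5        0  453.93       0 ┃     
          ┃  6        0       0     875 ┃     
 = 30     ┗━━━━━━━━━━━━━━━━━━━━━━━━━━━━━┛     
 = "utf-8"             ░┃                     
= "utf-8"              ░┃                     
                       ░┃                     


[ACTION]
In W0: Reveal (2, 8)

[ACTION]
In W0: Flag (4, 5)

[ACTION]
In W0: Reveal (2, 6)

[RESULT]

                 ┃■■■■■■2                     
                 ┃■■■■■⚑1 11                  
                 ┃■■■■■■1 1■                  
                 ┃■■■■■■1 11                  
                 ┗━━━━━━━━━━━━━━━━━━━━━━━━━━━━
                                              
          ┏━━━━━━━━━━━━━━━━━━━━━━━━━━━━━┓     
          ┃ Spreadsheet                 ┃     
          ┠─────────────────────────────┨     
          ┃A1:                          ┃     
          ┃       A       B       C     ┃     
          ┃-----------------------------┃     
          ┃  1      [0]       0       0 ┃     
          ┃  2        0       0       0 ┃     
━━━━━━━━━━┃  3        0       0       0 ┃     
          ┃  4   429.44       0       0 ┃     
──────────┃  5        0  453.93       0 ┃     
          ┃  6        0       0     875 ┃     
 = 30     ┗━━━━━━━━━━━━━━━━━━━━━━━━━━━━━┛     
 = "utf-8"             ░┃                     
= "utf-8"              ░┃                     
                       ░┃                     


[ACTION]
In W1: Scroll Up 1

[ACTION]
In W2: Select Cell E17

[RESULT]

                 ┃■■■■■■2                     
                 ┃■■■■■⚑1 11                  
                 ┃■■■■■■1 1■                  
                 ┃■■■■■■1 11                  
                 ┗━━━━━━━━━━━━━━━━━━━━━━━━━━━━
                                              
          ┏━━━━━━━━━━━━━━━━━━━━━━━━━━━━━┓     
          ┃ Spreadsheet                 ┃     
          ┠─────────────────────────────┨     
          ┃E17:                         ┃     
          ┃       A       B       C     ┃     
          ┃-----------------------------┃     
          ┃  1        0       0       0 ┃     
          ┃  2        0       0       0 ┃     
━━━━━━━━━━┃  3        0       0       0 ┃     
          ┃  4   429.44       0       0 ┃     
──────────┃  5        0  453.93       0 ┃     
          ┃  6        0       0     875 ┃     
 = 30     ┗━━━━━━━━━━━━━━━━━━━━━━━━━━━━━┛     
 = "utf-8"             ░┃                     
= "utf-8"              ░┃                     
                       ░┃                     


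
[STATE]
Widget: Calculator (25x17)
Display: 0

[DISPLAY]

                        0
┌───┬───┬───┬───┐        
│ 7 │ 8 │ 9 │ ÷ │        
├───┼───┼───┼───┤        
│ 4 │ 5 │ 6 │ × │        
├───┼───┼───┼───┤        
│ 1 │ 2 │ 3 │ - │        
├───┼───┼───┼───┤        
│ 0 │ . │ = │ + │        
├───┼───┼───┼───┤        
│ C │ MC│ MR│ M+│        
└───┴───┴───┴───┘        
                         
                         
                         
                         
                         


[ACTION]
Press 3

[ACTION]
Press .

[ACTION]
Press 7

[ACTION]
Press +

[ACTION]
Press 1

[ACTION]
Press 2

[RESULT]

                       12
┌───┬───┬───┬───┐        
│ 7 │ 8 │ 9 │ ÷ │        
├───┼───┼───┼───┤        
│ 4 │ 5 │ 6 │ × │        
├───┼───┼───┼───┤        
│ 1 │ 2 │ 3 │ - │        
├───┼───┼───┼───┤        
│ 0 │ . │ = │ + │        
├───┼───┼───┼───┤        
│ C │ MC│ MR│ M+│        
└───┴───┴───┴───┘        
                         
                         
                         
                         
                         


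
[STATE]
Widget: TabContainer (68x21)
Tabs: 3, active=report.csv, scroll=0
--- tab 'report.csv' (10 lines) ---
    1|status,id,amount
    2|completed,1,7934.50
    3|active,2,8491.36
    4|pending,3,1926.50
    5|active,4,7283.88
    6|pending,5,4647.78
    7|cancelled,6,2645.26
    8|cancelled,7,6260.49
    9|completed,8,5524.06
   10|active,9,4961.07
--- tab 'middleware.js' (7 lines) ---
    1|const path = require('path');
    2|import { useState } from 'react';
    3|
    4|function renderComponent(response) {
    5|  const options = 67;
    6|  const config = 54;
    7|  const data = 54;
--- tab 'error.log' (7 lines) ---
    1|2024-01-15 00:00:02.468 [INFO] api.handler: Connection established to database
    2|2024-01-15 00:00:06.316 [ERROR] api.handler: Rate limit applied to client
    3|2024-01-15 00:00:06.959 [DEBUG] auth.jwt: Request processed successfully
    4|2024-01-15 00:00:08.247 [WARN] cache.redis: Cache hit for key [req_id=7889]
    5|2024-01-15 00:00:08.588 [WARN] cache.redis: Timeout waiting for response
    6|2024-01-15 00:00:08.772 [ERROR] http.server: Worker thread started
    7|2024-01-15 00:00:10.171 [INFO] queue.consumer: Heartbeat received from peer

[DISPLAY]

[report.csv]│ middleware.js │ error.log                             
────────────────────────────────────────────────────────────────────
status,id,amount                                                    
completed,1,7934.50                                                 
active,2,8491.36                                                    
pending,3,1926.50                                                   
active,4,7283.88                                                    
pending,5,4647.78                                                   
cancelled,6,2645.26                                                 
cancelled,7,6260.49                                                 
completed,8,5524.06                                                 
active,9,4961.07                                                    
                                                                    
                                                                    
                                                                    
                                                                    
                                                                    
                                                                    
                                                                    
                                                                    
                                                                    


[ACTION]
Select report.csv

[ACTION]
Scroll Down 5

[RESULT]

[report.csv]│ middleware.js │ error.log                             
────────────────────────────────────────────────────────────────────
pending,5,4647.78                                                   
cancelled,6,2645.26                                                 
cancelled,7,6260.49                                                 
completed,8,5524.06                                                 
active,9,4961.07                                                    
                                                                    
                                                                    
                                                                    
                                                                    
                                                                    
                                                                    
                                                                    
                                                                    
                                                                    
                                                                    
                                                                    
                                                                    
                                                                    
                                                                    


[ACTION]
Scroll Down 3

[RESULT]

[report.csv]│ middleware.js │ error.log                             
────────────────────────────────────────────────────────────────────
completed,8,5524.06                                                 
active,9,4961.07                                                    
                                                                    
                                                                    
                                                                    
                                                                    
                                                                    
                                                                    
                                                                    
                                                                    
                                                                    
                                                                    
                                                                    
                                                                    
                                                                    
                                                                    
                                                                    
                                                                    
                                                                    


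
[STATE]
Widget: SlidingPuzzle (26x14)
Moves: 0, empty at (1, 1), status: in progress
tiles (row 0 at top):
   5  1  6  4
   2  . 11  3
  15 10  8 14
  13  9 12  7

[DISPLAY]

┌────┬────┬────┬────┐     
│  5 │  1 │  6 │  4 │     
├────┼────┼────┼────┤     
│  2 │    │ 11 │  3 │     
├────┼────┼────┼────┤     
│ 15 │ 10 │  8 │ 14 │     
├────┼────┼────┼────┤     
│ 13 │  9 │ 12 │  7 │     
└────┴────┴────┴────┘     
Moves: 0                  
                          
                          
                          
                          


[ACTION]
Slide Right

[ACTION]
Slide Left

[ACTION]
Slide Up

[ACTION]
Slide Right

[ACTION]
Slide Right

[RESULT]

┌────┬────┬────┬────┐     
│  5 │  1 │  6 │  4 │     
├────┼────┼────┼────┤     
│  2 │ 10 │ 11 │  3 │     
├────┼────┼────┼────┤     
│    │ 15 │  8 │ 14 │     
├────┼────┼────┼────┤     
│ 13 │  9 │ 12 │  7 │     
└────┴────┴────┴────┘     
Moves: 4                  
                          
                          
                          
                          


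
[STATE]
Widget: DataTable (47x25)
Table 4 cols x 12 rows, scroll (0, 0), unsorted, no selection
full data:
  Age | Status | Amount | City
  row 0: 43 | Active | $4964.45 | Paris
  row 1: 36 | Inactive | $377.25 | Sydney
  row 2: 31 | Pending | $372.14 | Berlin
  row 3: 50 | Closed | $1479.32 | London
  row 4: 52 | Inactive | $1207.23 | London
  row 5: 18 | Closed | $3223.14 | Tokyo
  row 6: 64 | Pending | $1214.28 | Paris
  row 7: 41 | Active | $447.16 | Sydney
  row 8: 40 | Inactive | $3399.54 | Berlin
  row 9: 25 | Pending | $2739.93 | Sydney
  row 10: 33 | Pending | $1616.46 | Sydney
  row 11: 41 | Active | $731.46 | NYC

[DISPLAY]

Age│Status  │Amount  │City                     
───┼────────┼────────┼──────                   
43 │Active  │$4964.45│Paris                    
36 │Inactive│$377.25 │Sydney                   
31 │Pending │$372.14 │Berlin                   
50 │Closed  │$1479.32│London                   
52 │Inactive│$1207.23│London                   
18 │Closed  │$3223.14│Tokyo                    
64 │Pending │$1214.28│Paris                    
41 │Active  │$447.16 │Sydney                   
40 │Inactive│$3399.54│Berlin                   
25 │Pending │$2739.93│Sydney                   
33 │Pending │$1616.46│Sydney                   
41 │Active  │$731.46 │NYC                      
                                               
                                               
                                               
                                               
                                               
                                               
                                               
                                               
                                               
                                               
                                               


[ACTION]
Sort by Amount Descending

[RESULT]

Age│Status  │Amount ▼│City                     
───┼────────┼────────┼──────                   
43 │Active  │$4964.45│Paris                    
40 │Inactive│$3399.54│Berlin                   
18 │Closed  │$3223.14│Tokyo                    
25 │Pending │$2739.93│Sydney                   
33 │Pending │$1616.46│Sydney                   
50 │Closed  │$1479.32│London                   
64 │Pending │$1214.28│Paris                    
52 │Inactive│$1207.23│London                   
41 │Active  │$731.46 │NYC                      
41 │Active  │$447.16 │Sydney                   
36 │Inactive│$377.25 │Sydney                   
31 │Pending │$372.14 │Berlin                   
                                               
                                               
                                               
                                               
                                               
                                               
                                               
                                               
                                               
                                               
                                               


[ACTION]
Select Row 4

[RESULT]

Age│Status  │Amount ▼│City                     
───┼────────┼────────┼──────                   
43 │Active  │$4964.45│Paris                    
40 │Inactive│$3399.54│Berlin                   
18 │Closed  │$3223.14│Tokyo                    
25 │Pending │$2739.93│Sydney                   
>3 │Pending │$1616.46│Sydney                   
50 │Closed  │$1479.32│London                   
64 │Pending │$1214.28│Paris                    
52 │Inactive│$1207.23│London                   
41 │Active  │$731.46 │NYC                      
41 │Active  │$447.16 │Sydney                   
36 │Inactive│$377.25 │Sydney                   
31 │Pending │$372.14 │Berlin                   
                                               
                                               
                                               
                                               
                                               
                                               
                                               
                                               
                                               
                                               
                                               


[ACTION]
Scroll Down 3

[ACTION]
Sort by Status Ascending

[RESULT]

Age│Status ▲│Amount  │City                     
───┼────────┼────────┼──────                   
43 │Active  │$4964.45│Paris                    
41 │Active  │$731.46 │NYC                      
41 │Active  │$447.16 │Sydney                   
18 │Closed  │$3223.14│Tokyo                    
>0 │Closed  │$1479.32│London                   
40 │Inactive│$3399.54│Berlin                   
52 │Inactive│$1207.23│London                   
36 │Inactive│$377.25 │Sydney                   
25 │Pending │$2739.93│Sydney                   
33 │Pending │$1616.46│Sydney                   
64 │Pending │$1214.28│Paris                    
31 │Pending │$372.14 │Berlin                   
                                               
                                               
                                               
                                               
                                               
                                               
                                               
                                               
                                               
                                               
                                               


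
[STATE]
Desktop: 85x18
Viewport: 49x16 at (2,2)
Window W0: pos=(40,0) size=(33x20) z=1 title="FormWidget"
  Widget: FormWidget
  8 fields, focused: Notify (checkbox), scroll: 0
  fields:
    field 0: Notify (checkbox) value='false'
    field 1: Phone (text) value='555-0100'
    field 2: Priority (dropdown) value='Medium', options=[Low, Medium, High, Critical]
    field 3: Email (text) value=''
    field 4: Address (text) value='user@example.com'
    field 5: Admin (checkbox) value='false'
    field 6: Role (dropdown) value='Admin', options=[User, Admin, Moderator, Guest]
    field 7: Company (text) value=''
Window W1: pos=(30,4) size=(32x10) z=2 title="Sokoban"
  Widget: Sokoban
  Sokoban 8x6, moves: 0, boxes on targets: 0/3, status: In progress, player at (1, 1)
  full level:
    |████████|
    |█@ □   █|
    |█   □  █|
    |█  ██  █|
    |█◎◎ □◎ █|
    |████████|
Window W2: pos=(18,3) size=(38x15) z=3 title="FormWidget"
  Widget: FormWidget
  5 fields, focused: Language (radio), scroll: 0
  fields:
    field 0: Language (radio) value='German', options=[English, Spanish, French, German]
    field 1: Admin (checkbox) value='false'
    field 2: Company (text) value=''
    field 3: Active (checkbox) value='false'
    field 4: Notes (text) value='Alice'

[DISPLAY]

                                      ┠──────────
                ┏━━━━━━━━━━━━━━━━━━━━━━━━━━━━━━━━
                ┃ FormWidget                     
                ┠────────────────────────────────
                ┃> Language:   ( ) English  ( ) S
                ┃  Admin:      [ ]               
                ┃  Company:    [                 
                ┃  Active:     [ ]               
                ┃  Notes:      [Alice            
                ┃                                
                ┃                                
                ┃                                
                ┃                                
                ┃                                
                ┃                                
                ┗━━━━━━━━━━━━━━━━━━━━━━━━━━━━━━━━


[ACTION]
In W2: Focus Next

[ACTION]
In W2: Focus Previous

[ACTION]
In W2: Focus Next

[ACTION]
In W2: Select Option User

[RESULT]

                                      ┠──────────
                ┏━━━━━━━━━━━━━━━━━━━━━━━━━━━━━━━━
                ┃ FormWidget                     
                ┠────────────────────────────────
                ┃  Language:   ( ) English  ( ) S
                ┃> Admin:      [ ]               
                ┃  Company:    [                 
                ┃  Active:     [ ]               
                ┃  Notes:      [Alice            
                ┃                                
                ┃                                
                ┃                                
                ┃                                
                ┃                                
                ┃                                
                ┗━━━━━━━━━━━━━━━━━━━━━━━━━━━━━━━━


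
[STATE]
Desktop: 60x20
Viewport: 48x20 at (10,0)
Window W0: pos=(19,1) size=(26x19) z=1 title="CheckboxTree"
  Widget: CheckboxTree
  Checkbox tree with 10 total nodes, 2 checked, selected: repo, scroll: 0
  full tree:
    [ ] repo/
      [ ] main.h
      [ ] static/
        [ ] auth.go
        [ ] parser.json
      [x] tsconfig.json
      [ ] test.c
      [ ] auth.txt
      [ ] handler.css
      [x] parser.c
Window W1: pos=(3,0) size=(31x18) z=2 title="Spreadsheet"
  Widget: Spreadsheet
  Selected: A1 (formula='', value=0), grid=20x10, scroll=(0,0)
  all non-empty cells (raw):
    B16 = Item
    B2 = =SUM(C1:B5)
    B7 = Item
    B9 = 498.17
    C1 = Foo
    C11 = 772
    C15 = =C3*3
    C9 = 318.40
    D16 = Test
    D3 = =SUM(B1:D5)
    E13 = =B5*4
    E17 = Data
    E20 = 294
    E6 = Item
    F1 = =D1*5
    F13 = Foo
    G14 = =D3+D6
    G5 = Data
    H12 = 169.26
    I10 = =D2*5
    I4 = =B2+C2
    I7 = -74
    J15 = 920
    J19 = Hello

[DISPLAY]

━━━━━━━━━━━━━━━━━━━━━━━┓                        
dsheet                 ┃━━━━━━━━━━┓             
───────────────────────┨          ┃             
                       ┃──────────┨             
 A       B       C     ┃          ┃             
-----------------------┃          ┃             
   [0]       0Foo      ┃          ┃             
     0#CIRC!         0 ┃go        ┃             
     0       0       0#┃r.json    ┃             
     0       0       0 ┃g.json    ┃             
     0       0       0 ┃          ┃             
     0       0       0 ┃t         ┃             
     0Item           0 ┃.css      ┃             
     0       0       0 ┃c         ┃             
     0  498.17  318.40 ┃          ┃             
     0       0       0 ┃          ┃             
     0       0     772 ┃          ┃             
━━━━━━━━━━━━━━━━━━━━━━━┛          ┃             
         ┃                        ┃             
         ┗━━━━━━━━━━━━━━━━━━━━━━━━┛             


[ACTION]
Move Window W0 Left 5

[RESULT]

━━━━━━━━━━━━━━━━━━━━━━━┓                        
dsheet                 ┃━━━━━┓                  
───────────────────────┨     ┃                  
                       ┃─────┨                  
 A       B       C     ┃     ┃                  
-----------------------┃     ┃                  
   [0]       0Foo      ┃     ┃                  
     0#CIRC!         0 ┃     ┃                  
     0       0       0#┃n    ┃                  
     0       0       0 ┃n    ┃                  
     0       0       0 ┃     ┃                  
     0       0       0 ┃     ┃                  
     0Item           0 ┃     ┃                  
     0       0       0 ┃     ┃                  
     0  498.17  318.40 ┃     ┃                  
     0       0       0 ┃     ┃                  
     0       0     772 ┃     ┃                  
━━━━━━━━━━━━━━━━━━━━━━━┛     ┃                  
    ┃                        ┃                  
    ┗━━━━━━━━━━━━━━━━━━━━━━━━┛                  


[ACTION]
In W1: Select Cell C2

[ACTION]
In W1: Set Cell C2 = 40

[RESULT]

━━━━━━━━━━━━━━━━━━━━━━━┓                        
dsheet                 ┃━━━━━┓                  
───────────────────────┨     ┃                  
                       ┃─────┨                  
 A       B       C     ┃     ┃                  
-----------------------┃     ┃                  
     0       0Foo      ┃     ┃                  
     0#CIRC!      [40] ┃     ┃                  
     0       0       0#┃n    ┃                  
     0       0       0 ┃n    ┃                  
     0       0       0 ┃     ┃                  
     0       0       0 ┃     ┃                  
     0Item           0 ┃     ┃                  
     0       0       0 ┃     ┃                  
     0  498.17  318.40 ┃     ┃                  
     0       0       0 ┃     ┃                  
     0       0     772 ┃     ┃                  
━━━━━━━━━━━━━━━━━━━━━━━┛     ┃                  
    ┃                        ┃                  
    ┗━━━━━━━━━━━━━━━━━━━━━━━━┛                  
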